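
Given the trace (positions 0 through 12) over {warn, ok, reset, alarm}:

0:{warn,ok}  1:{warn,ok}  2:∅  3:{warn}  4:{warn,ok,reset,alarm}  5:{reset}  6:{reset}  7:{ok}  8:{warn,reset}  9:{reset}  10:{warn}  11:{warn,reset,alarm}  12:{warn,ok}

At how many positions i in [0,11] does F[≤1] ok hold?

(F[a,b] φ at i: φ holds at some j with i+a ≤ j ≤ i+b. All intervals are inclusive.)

Evaluate at each i in [0,11]:
  i=0: ✓ (witness j=0)
  i=1: ✓ (witness j=1)
  i=2: ✗ (none in [2,3])
  i=3: ✓ (witness j=4)
  i=4: ✓ (witness j=4)
  i=5: ✗ (none in [5,6])
  i=6: ✓ (witness j=7)
  i=7: ✓ (witness j=7)
  i=8: ✗ (none in [8,9])
  i=9: ✗ (none in [9,10])
  i=10: ✗ (none in [10,11])
  i=11: ✓ (witness j=12)
Positions where it holds: {0, 1, 3, 4, 6, 7, 11} → 7.

7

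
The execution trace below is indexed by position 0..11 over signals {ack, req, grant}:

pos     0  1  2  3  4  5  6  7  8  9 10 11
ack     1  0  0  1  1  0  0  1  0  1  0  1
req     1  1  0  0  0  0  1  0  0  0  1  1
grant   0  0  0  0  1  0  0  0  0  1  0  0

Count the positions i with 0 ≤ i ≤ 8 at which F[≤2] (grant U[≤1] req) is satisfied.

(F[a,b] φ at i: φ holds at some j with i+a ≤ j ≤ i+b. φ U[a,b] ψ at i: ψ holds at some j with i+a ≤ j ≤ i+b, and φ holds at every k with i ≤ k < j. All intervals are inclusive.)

7

Evaluate at each i in [0,8]:
  i=0: ✓ (witness j=0)
  i=1: ✓ (witness j=1)
  i=2: ✗ (none in [2,4])
  i=3: ✗ (none in [3,5])
  i=4: ✓ (witness j=6)
  i=5: ✓ (witness j=6)
  i=6: ✓ (witness j=6)
  i=7: ✓ (witness j=9)
  i=8: ✓ (witness j=9)
Positions where it holds: {0, 1, 4, 5, 6, 7, 8} → 7.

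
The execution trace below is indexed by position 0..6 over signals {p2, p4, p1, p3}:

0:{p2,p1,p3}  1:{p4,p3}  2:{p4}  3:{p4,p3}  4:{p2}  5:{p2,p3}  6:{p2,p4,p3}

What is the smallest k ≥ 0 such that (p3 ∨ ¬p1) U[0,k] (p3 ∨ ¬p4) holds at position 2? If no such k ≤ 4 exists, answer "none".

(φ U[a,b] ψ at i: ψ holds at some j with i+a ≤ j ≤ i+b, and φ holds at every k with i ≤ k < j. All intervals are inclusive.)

Need earliest j ≥ 2 with (p3 ∨ ¬p4), and (p3 ∨ ¬p1) at every k in [2,j-1].
  j=2: rhs fails.
  j=3: rhs holds; lhs holds on [2,2]. k = 1.

1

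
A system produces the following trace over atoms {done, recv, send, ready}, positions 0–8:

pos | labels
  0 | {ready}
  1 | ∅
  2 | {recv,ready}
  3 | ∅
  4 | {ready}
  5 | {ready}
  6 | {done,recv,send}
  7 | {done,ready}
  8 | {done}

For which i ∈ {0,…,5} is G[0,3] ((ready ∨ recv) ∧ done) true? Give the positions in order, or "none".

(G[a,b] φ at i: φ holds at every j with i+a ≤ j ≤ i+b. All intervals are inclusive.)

none

Evaluate at each i in [0,5]:
  i=0: ✗ (fails at j=0)
  i=1: ✗ (fails at j=1)
  i=2: ✗ (fails at j=2)
  i=3: ✗ (fails at j=3)
  i=4: ✗ (fails at j=4)
  i=5: ✗ (fails at j=5)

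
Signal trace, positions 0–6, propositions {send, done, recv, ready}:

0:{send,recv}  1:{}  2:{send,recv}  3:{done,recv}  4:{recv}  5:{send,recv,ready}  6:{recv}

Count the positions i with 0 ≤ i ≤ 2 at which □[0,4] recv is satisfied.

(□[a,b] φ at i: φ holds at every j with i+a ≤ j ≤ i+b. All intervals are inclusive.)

1

Evaluate at each i in [0,2]:
  i=0: ✗ (fails at j=1)
  i=1: ✗ (fails at j=1)
  i=2: ✓ (all of [2,6])
Positions where it holds: {2} → 1.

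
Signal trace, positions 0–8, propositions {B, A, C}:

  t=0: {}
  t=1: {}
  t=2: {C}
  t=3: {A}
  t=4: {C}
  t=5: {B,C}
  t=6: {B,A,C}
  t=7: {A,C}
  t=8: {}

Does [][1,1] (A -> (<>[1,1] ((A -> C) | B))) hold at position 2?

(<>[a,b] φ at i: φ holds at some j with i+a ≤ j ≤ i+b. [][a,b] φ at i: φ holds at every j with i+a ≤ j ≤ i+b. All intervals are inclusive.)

Check (A -> (<>[1,1] ((A -> C) | B))) at every j in [3,3]:
  j=3: antecedent true; consequent holds (witness at 4) → ✓
All positions satisfy it → formula holds.

Yes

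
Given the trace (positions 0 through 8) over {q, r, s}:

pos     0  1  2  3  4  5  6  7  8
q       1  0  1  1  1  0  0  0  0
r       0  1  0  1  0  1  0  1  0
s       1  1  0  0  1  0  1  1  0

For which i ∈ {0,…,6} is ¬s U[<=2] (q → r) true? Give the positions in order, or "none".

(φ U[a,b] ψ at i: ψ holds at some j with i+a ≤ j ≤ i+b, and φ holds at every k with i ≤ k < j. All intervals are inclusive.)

1, 2, 3, 5, 6

Evaluate at each i in [0,6]:
  i=0: ✗ (lhs fails at k=0 before rhs at j=1)
  i=1: ✓ (rhs at j=1)
  i=2: ✓ (rhs at j=3; lhs holds on [2,2])
  i=3: ✓ (rhs at j=3)
  i=4: ✗ (lhs fails at k=4 before rhs at j=5)
  i=5: ✓ (rhs at j=5)
  i=6: ✓ (rhs at j=6)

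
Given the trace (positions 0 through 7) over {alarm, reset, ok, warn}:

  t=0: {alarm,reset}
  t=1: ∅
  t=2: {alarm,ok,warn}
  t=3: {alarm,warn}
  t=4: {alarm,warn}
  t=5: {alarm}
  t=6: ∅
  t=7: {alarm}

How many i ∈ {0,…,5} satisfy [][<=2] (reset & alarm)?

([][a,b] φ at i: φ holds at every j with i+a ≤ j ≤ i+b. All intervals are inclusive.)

0

Evaluate at each i in [0,5]:
  i=0: ✗ (fails at j=1)
  i=1: ✗ (fails at j=1)
  i=2: ✗ (fails at j=2)
  i=3: ✗ (fails at j=3)
  i=4: ✗ (fails at j=4)
  i=5: ✗ (fails at j=5)
Positions where it holds: {} → 0.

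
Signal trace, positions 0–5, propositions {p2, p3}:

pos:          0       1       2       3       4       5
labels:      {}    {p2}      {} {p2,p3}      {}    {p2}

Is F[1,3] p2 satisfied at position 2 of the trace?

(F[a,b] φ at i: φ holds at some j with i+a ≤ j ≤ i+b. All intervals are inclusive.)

True

Check p2 at each j in [3,5]:
  j=3: true
  j=4: false
  j=5: true
Found at j=3 → formula holds.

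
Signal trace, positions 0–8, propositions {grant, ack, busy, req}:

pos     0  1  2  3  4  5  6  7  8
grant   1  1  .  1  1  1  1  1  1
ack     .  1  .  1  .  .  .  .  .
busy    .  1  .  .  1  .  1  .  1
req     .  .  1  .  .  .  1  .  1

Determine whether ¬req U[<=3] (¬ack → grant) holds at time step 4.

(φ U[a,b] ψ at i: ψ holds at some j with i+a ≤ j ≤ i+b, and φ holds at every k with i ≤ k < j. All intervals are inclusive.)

Need some j in [4,7] with (¬ack → grant), and ¬req at every k in [4,j-1].
  j=4: (¬ack → grant) holds; no prefix to check → satisfied.

Holds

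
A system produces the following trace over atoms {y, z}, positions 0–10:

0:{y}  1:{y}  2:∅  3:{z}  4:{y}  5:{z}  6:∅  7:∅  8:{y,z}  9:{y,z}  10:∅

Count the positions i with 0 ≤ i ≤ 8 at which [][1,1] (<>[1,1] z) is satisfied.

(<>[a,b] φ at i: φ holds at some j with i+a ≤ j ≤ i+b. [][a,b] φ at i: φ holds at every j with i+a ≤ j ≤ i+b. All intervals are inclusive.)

Evaluate at each i in [0,8]:
  i=0: ✗ (fails at j=1)
  i=1: ✓ (all of [2,2])
  i=2: ✗ (fails at j=3)
  i=3: ✓ (all of [4,4])
  i=4: ✗ (fails at j=5)
  i=5: ✗ (fails at j=6)
  i=6: ✓ (all of [7,7])
  i=7: ✓ (all of [8,8])
  i=8: ✗ (fails at j=9)
Positions where it holds: {1, 3, 6, 7} → 4.

4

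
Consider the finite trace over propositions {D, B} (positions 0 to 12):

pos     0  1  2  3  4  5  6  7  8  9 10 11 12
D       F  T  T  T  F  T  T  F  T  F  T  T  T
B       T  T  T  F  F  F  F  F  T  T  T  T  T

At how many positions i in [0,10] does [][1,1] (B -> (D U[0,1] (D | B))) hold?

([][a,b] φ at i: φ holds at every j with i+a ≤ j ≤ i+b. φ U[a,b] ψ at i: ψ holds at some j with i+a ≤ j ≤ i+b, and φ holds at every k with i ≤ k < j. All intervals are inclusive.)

11

Evaluate at each i in [0,10]:
  i=0: ✓ (all of [1,1])
  i=1: ✓ (all of [2,2])
  i=2: ✓ (all of [3,3])
  i=3: ✓ (all of [4,4])
  i=4: ✓ (all of [5,5])
  i=5: ✓ (all of [6,6])
  i=6: ✓ (all of [7,7])
  i=7: ✓ (all of [8,8])
  i=8: ✓ (all of [9,9])
  i=9: ✓ (all of [10,10])
  i=10: ✓ (all of [11,11])
Positions where it holds: {0, 1, 2, 3, 4, 5, 6, 7, 8, 9, 10} → 11.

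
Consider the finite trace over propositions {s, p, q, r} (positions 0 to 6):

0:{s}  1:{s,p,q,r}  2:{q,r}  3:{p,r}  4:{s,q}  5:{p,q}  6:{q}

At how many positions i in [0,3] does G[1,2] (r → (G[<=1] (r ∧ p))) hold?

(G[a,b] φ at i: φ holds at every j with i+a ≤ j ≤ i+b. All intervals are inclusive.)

1

Evaluate at each i in [0,3]:
  i=0: ✗ (fails at j=1)
  i=1: ✗ (fails at j=2)
  i=2: ✗ (fails at j=3)
  i=3: ✓ (all of [4,5])
Positions where it holds: {3} → 1.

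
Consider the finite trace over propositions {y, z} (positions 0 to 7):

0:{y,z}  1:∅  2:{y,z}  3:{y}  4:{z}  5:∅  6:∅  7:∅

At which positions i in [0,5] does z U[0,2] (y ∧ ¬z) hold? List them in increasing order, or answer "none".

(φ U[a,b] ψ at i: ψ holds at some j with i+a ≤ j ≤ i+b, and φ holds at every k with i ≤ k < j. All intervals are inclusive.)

Evaluate at each i in [0,5]:
  i=0: ✗ (no rhs in [0,2])
  i=1: ✗ (lhs fails at k=1 before rhs at j=3)
  i=2: ✓ (rhs at j=3; lhs holds on [2,2])
  i=3: ✓ (rhs at j=3)
  i=4: ✗ (no rhs in [4,6])
  i=5: ✗ (no rhs in [5,7])

2, 3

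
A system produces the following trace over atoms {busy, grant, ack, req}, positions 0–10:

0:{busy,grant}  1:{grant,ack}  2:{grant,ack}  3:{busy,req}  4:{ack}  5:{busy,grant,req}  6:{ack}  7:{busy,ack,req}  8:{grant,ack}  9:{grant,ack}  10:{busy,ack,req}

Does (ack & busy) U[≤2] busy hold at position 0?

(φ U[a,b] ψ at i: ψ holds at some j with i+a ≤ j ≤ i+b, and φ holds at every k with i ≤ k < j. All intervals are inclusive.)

Holds

Need some j in [0,2] with busy, and (ack & busy) at every k in [0,j-1].
  j=0: busy holds; no prefix to check → satisfied.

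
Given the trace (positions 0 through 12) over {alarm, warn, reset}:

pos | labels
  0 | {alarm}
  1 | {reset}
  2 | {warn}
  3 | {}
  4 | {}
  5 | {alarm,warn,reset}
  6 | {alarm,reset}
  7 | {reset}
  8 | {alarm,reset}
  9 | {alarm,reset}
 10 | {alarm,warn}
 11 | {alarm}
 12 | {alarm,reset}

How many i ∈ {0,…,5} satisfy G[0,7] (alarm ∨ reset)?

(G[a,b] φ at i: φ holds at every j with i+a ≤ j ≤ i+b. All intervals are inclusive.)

1

Evaluate at each i in [0,5]:
  i=0: ✗ (fails at j=2)
  i=1: ✗ (fails at j=2)
  i=2: ✗ (fails at j=2)
  i=3: ✗ (fails at j=3)
  i=4: ✗ (fails at j=4)
  i=5: ✓ (all of [5,12])
Positions where it holds: {5} → 1.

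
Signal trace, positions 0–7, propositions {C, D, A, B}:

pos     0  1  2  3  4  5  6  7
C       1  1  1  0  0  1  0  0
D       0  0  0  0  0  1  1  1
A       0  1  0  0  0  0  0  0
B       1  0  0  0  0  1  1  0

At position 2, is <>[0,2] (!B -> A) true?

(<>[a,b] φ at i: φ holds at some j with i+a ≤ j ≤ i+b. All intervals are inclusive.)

Check (!B -> A) at each j in [2,4]:
  j=2: false
  j=3: false
  j=4: false
No position in the window satisfies it → formula fails.

No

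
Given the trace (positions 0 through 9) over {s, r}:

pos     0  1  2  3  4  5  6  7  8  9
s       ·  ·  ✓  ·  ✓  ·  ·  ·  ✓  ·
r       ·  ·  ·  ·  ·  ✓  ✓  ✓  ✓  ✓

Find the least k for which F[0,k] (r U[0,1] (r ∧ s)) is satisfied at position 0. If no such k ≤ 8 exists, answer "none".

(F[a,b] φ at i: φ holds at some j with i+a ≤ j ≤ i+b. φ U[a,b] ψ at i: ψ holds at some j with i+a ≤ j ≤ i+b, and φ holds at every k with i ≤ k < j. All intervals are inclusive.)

Scan j = 0,1,… for (r U[0,1] (r ∧ s)):
  j=0: fails
  j=1: fails
  j=2: fails
  j=3: fails
  j=4: fails
  j=5: fails
  j=6: fails
  j=7: holds
First hit at j=7, so smallest k = 7-0 = 7.

7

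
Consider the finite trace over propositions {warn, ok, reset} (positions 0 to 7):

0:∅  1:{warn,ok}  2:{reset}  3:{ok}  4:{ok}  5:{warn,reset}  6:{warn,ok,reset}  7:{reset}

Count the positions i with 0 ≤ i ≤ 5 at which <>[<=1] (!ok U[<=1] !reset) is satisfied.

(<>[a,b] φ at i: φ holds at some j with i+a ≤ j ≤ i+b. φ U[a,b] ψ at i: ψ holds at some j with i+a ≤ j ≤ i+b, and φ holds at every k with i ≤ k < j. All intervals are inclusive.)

Evaluate at each i in [0,5]:
  i=0: ✓ (witness j=0)
  i=1: ✓ (witness j=1)
  i=2: ✓ (witness j=2)
  i=3: ✓ (witness j=3)
  i=4: ✓ (witness j=4)
  i=5: ✗ (none in [5,6])
Positions where it holds: {0, 1, 2, 3, 4} → 5.

5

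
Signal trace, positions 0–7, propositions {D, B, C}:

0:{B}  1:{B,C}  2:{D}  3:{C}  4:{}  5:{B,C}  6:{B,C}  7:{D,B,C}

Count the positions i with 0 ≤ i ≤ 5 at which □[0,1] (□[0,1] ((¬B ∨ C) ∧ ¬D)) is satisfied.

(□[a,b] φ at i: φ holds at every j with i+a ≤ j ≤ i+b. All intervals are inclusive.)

2

Evaluate at each i in [0,5]:
  i=0: ✗ (fails at j=0)
  i=1: ✗ (fails at j=1)
  i=2: ✗ (fails at j=2)
  i=3: ✓ (all of [3,4])
  i=4: ✓ (all of [4,5])
  i=5: ✗ (fails at j=6)
Positions where it holds: {3, 4} → 2.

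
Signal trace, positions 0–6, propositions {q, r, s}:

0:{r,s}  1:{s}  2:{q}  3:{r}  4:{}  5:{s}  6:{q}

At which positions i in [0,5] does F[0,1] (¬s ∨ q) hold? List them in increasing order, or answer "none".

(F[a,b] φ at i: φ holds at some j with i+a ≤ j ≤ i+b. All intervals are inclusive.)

1, 2, 3, 4, 5

Evaluate at each i in [0,5]:
  i=0: ✗ (none in [0,1])
  i=1: ✓ (witness j=2)
  i=2: ✓ (witness j=2)
  i=3: ✓ (witness j=3)
  i=4: ✓ (witness j=4)
  i=5: ✓ (witness j=6)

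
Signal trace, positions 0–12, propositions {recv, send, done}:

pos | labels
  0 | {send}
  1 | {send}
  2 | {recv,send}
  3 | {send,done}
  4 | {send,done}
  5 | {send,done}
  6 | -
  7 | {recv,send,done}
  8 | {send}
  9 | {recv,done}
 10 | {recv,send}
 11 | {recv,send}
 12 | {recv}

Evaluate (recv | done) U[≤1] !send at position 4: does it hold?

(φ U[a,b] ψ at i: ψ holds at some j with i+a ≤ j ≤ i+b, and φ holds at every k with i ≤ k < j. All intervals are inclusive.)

No

Need some j in [4,5] with !send, and (recv | done) at every k in [4,j-1].
  j=4: !send false.
  j=5: !send false.
No j in the window works → until fails.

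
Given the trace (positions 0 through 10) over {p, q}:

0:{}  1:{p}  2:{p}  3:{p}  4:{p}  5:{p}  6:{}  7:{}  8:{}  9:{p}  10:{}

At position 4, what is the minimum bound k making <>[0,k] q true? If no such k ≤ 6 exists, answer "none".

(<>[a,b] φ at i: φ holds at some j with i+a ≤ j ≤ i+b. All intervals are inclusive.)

Scan j = 4,5,… for q:
  j=4: fails
  j=5: fails
  j=6: fails
  j=7: fails
  j=8: fails
  j=9: fails
  j=10: fails
No j in [4,10] satisfies it → none.

none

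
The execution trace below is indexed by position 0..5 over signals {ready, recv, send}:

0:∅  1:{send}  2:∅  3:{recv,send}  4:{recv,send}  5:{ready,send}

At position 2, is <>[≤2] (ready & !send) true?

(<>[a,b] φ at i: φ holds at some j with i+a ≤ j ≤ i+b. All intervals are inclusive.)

False

Check (ready & !send) at each j in [2,4]:
  j=2: false
  j=3: false
  j=4: false
No position in the window satisfies it → formula fails.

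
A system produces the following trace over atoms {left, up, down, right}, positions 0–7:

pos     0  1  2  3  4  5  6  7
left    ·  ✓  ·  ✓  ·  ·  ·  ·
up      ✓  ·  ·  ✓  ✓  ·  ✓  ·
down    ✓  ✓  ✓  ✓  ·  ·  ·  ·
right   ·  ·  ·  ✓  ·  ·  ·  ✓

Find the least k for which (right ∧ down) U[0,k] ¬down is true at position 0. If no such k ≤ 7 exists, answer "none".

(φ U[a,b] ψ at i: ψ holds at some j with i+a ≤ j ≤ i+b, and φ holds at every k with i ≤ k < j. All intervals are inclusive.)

Need earliest j ≥ 0 with ¬down, and (right ∧ down) at every k in [0,j-1].
  j=0: rhs fails.
  j=1: rhs fails.
  j=2: rhs fails.
  j=3: rhs fails.
  j=4: rhs holds but lhs fails at k=0.
  j=5: rhs holds but lhs fails at k=0.
  j=6: rhs holds but lhs fails at k=0.
  j=7: rhs holds but lhs fails at k=0.
No witness within the range → none.

none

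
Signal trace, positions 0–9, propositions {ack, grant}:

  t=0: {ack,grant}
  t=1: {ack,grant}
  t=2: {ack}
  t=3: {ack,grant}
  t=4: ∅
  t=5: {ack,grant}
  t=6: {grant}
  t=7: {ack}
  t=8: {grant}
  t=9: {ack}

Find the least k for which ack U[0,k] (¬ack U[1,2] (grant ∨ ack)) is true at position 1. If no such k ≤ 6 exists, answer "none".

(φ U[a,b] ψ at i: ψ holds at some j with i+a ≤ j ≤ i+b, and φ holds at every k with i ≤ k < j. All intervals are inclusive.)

Need earliest j ≥ 1 with (¬ack U[1,2] (grant ∨ ack)), and ack at every k in [1,j-1].
  j=1: rhs fails.
  j=2: rhs fails.
  j=3: rhs fails.
  j=4: rhs holds; lhs holds on [1,3]. k = 3.

3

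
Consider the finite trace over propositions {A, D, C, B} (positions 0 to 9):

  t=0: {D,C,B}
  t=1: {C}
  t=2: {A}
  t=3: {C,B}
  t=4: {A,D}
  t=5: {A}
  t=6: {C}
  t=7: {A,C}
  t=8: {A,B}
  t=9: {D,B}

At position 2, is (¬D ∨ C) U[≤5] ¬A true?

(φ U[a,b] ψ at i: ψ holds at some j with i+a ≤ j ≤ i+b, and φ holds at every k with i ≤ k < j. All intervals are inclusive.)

Need some j in [2,7] with ¬A, and (¬D ∨ C) at every k in [2,j-1].
  j=2: ¬A false.
  j=3: ¬A holds; (¬D ∨ C) holds at every k in [2,2] → satisfied.

True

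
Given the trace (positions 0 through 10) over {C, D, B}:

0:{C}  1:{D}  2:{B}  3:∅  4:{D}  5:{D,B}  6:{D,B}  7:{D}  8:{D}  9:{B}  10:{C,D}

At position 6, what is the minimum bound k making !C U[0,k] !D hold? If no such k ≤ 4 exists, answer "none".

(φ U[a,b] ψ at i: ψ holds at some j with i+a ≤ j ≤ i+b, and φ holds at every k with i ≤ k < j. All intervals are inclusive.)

3

Need earliest j ≥ 6 with !D, and !C at every k in [6,j-1].
  j=6: rhs fails.
  j=7: rhs fails.
  j=8: rhs fails.
  j=9: rhs holds; lhs holds on [6,8]. k = 3.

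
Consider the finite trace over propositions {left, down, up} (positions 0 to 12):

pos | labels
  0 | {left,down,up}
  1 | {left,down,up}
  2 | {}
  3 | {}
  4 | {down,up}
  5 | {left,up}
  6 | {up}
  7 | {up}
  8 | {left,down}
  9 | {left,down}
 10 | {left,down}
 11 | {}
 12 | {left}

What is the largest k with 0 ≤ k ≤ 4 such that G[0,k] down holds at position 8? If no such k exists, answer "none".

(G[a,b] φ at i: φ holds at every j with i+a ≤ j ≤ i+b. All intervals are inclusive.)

2

down must hold from j=8 onward; find where it first fails.
  j=8: holds
  j=9: holds
  j=10: holds
  j=11: fails
Holds on [8,10], so largest k = 2.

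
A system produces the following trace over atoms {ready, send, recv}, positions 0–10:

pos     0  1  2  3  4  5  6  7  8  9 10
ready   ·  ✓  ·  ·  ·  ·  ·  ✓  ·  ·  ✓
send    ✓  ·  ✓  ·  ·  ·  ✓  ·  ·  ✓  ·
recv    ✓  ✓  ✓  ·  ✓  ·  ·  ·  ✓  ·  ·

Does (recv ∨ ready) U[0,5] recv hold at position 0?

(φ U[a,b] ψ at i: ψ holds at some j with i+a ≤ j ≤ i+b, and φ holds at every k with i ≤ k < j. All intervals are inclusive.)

Need some j in [0,5] with recv, and (recv ∨ ready) at every k in [0,j-1].
  j=0: recv holds; no prefix to check → satisfied.

Yes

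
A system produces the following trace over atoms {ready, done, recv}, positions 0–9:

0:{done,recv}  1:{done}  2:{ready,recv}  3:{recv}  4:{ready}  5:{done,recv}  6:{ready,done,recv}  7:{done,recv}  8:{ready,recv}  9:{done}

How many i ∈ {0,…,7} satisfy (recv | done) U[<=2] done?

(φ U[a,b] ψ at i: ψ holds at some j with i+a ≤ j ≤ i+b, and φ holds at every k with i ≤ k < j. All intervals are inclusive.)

Evaluate at each i in [0,7]:
  i=0: ✓ (rhs at j=0)
  i=1: ✓ (rhs at j=1)
  i=2: ✗ (no rhs in [2,4])
  i=3: ✗ (lhs fails at k=4 before rhs at j=5)
  i=4: ✗ (lhs fails at k=4 before rhs at j=5)
  i=5: ✓ (rhs at j=5)
  i=6: ✓ (rhs at j=6)
  i=7: ✓ (rhs at j=7)
Positions where it holds: {0, 1, 5, 6, 7} → 5.

5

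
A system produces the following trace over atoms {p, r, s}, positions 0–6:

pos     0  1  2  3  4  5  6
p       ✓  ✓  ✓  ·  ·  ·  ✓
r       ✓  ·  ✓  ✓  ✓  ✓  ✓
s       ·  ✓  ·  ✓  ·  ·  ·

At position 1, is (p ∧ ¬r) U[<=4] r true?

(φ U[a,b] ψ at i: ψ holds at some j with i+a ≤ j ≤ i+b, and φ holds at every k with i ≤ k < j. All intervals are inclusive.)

Holds

Need some j in [1,5] with r, and (p ∧ ¬r) at every k in [1,j-1].
  j=1: r false.
  j=2: r holds; (p ∧ ¬r) holds at every k in [1,1] → satisfied.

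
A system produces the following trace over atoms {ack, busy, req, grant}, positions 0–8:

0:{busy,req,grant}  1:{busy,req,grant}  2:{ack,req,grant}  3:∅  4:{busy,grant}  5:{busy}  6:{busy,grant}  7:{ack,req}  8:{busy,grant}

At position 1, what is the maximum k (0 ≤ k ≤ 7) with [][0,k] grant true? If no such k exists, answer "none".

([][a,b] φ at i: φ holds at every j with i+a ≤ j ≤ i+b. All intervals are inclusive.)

grant must hold from j=1 onward; find where it first fails.
  j=1: holds
  j=2: holds
  j=3: fails
Holds on [1,2], so largest k = 1.

1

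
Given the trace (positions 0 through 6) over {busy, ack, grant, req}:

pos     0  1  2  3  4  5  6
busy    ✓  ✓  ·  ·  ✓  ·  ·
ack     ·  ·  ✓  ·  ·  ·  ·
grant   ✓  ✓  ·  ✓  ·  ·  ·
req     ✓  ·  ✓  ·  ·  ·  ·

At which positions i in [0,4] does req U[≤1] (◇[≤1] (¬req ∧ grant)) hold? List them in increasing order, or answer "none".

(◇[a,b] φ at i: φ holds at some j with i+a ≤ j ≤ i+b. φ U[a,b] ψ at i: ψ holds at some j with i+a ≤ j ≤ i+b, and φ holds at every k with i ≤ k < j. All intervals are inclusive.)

Evaluate at each i in [0,4]:
  i=0: ✓ (rhs at j=0)
  i=1: ✓ (rhs at j=1)
  i=2: ✓ (rhs at j=2)
  i=3: ✓ (rhs at j=3)
  i=4: ✗ (no rhs in [4,5])

0, 1, 2, 3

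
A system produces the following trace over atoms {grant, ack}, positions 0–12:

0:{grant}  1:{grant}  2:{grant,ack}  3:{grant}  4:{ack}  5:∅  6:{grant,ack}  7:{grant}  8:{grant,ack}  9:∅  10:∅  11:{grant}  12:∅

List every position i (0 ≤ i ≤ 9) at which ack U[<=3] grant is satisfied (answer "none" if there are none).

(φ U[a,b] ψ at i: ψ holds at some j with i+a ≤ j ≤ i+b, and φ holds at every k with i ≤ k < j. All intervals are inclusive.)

Evaluate at each i in [0,9]:
  i=0: ✓ (rhs at j=0)
  i=1: ✓ (rhs at j=1)
  i=2: ✓ (rhs at j=2)
  i=3: ✓ (rhs at j=3)
  i=4: ✗ (lhs fails at k=5 before rhs at j=6)
  i=5: ✗ (lhs fails at k=5 before rhs at j=6)
  i=6: ✓ (rhs at j=6)
  i=7: ✓ (rhs at j=7)
  i=8: ✓ (rhs at j=8)
  i=9: ✗ (lhs fails at k=9 before rhs at j=11)

0, 1, 2, 3, 6, 7, 8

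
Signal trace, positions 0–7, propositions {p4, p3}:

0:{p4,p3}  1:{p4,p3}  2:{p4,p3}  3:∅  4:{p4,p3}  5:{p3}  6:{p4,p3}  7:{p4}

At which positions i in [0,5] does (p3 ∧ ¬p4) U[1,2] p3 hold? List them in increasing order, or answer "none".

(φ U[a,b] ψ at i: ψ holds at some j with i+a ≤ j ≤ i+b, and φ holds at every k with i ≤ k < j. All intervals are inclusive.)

Evaluate at each i in [0,5]:
  i=0: ✗ (lhs fails at k=0 before rhs at j=1)
  i=1: ✗ (lhs fails at k=1 before rhs at j=2)
  i=2: ✗ (lhs fails at k=2 before rhs at j=4)
  i=3: ✗ (lhs fails at k=3 before rhs at j=4)
  i=4: ✗ (lhs fails at k=4 before rhs at j=5)
  i=5: ✓ (rhs at j=6; lhs holds on [5,5])

5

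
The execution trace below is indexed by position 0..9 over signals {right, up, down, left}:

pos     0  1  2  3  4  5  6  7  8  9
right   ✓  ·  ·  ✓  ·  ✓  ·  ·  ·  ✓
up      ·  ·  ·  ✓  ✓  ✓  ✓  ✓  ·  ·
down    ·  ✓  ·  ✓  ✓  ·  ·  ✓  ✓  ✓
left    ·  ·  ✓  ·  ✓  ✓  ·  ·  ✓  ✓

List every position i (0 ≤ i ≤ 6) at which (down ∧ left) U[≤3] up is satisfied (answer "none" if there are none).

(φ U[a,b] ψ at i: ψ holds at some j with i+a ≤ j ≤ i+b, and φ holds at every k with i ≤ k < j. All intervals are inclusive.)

Evaluate at each i in [0,6]:
  i=0: ✗ (lhs fails at k=0 before rhs at j=3)
  i=1: ✗ (lhs fails at k=1 before rhs at j=3)
  i=2: ✗ (lhs fails at k=2 before rhs at j=3)
  i=3: ✓ (rhs at j=3)
  i=4: ✓ (rhs at j=4)
  i=5: ✓ (rhs at j=5)
  i=6: ✓ (rhs at j=6)

3, 4, 5, 6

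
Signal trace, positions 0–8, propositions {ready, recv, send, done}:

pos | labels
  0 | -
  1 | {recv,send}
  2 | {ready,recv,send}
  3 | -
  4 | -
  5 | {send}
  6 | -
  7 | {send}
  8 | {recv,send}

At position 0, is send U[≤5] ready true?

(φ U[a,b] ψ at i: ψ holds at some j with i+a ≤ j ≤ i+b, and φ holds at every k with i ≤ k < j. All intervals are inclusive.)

Does not hold

Need some j in [0,5] with ready, and send at every k in [0,j-1].
  j=0: ready false.
  j=1: ready false.
  j=2: ready holds, but send fails at k=0 → not this j.
  j=3: ready false.
  j=4: ready false.
  j=5: ready false.
No j in the window works → until fails.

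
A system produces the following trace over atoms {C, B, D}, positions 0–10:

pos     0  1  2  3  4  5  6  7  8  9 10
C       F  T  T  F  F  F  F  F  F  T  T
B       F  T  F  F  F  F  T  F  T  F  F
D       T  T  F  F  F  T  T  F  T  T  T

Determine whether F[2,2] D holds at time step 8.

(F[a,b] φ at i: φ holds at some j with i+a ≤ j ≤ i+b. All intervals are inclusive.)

Check D at each j in [10,10]:
  j=10: true
Found at j=10 → formula holds.

True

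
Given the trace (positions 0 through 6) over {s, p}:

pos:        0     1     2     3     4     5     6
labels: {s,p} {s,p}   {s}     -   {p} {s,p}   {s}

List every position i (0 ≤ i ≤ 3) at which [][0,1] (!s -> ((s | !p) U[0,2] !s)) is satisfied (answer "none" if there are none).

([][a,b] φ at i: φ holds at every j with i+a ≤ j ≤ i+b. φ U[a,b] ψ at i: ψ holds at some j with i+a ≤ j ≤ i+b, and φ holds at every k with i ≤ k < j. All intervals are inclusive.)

0, 1, 2, 3

Evaluate at each i in [0,3]:
  i=0: ✓ (all of [0,1])
  i=1: ✓ (all of [1,2])
  i=2: ✓ (all of [2,3])
  i=3: ✓ (all of [3,4])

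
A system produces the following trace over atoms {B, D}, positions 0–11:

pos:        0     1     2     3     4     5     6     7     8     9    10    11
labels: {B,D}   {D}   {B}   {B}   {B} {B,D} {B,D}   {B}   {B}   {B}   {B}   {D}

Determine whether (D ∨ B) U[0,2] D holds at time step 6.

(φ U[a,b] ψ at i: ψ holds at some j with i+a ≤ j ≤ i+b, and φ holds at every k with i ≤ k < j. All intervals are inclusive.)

True

Need some j in [6,8] with D, and (D ∨ B) at every k in [6,j-1].
  j=6: D holds; no prefix to check → satisfied.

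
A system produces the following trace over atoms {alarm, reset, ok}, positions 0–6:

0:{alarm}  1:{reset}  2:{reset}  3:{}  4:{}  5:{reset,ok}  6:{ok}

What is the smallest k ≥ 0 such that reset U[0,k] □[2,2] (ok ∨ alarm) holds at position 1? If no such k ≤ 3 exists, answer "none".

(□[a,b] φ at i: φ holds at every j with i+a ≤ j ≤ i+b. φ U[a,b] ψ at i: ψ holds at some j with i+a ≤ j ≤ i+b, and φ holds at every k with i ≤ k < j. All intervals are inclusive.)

2

Need earliest j ≥ 1 with □[2,2] (ok ∨ alarm), and reset at every k in [1,j-1].
  j=1: rhs fails.
  j=2: rhs fails.
  j=3: rhs holds; lhs holds on [1,2]. k = 2.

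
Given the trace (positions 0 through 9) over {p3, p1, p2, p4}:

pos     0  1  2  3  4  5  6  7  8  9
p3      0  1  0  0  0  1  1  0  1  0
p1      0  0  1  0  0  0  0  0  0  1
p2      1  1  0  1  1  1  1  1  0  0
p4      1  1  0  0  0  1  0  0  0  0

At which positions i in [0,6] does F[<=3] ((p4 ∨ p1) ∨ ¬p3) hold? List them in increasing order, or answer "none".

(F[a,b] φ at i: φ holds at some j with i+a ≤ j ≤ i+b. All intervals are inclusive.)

Evaluate at each i in [0,6]:
  i=0: ✓ (witness j=0)
  i=1: ✓ (witness j=1)
  i=2: ✓ (witness j=2)
  i=3: ✓ (witness j=3)
  i=4: ✓ (witness j=4)
  i=5: ✓ (witness j=5)
  i=6: ✓ (witness j=7)

0, 1, 2, 3, 4, 5, 6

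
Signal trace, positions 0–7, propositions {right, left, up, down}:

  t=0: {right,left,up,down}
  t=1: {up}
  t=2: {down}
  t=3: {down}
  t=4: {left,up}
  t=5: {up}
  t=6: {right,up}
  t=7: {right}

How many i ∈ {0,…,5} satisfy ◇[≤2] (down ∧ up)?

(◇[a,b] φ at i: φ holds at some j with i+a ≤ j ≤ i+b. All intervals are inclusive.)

Evaluate at each i in [0,5]:
  i=0: ✓ (witness j=0)
  i=1: ✗ (none in [1,3])
  i=2: ✗ (none in [2,4])
  i=3: ✗ (none in [3,5])
  i=4: ✗ (none in [4,6])
  i=5: ✗ (none in [5,7])
Positions where it holds: {0} → 1.

1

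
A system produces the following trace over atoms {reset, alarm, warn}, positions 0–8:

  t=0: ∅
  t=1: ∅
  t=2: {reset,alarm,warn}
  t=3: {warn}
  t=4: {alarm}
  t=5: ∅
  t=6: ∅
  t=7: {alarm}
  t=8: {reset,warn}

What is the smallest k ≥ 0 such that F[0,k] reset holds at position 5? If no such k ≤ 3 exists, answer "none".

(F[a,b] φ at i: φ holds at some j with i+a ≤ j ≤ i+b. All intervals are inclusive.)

Scan j = 5,6,… for reset:
  j=5: fails
  j=6: fails
  j=7: fails
  j=8: holds
First hit at j=8, so smallest k = 8-5 = 3.

3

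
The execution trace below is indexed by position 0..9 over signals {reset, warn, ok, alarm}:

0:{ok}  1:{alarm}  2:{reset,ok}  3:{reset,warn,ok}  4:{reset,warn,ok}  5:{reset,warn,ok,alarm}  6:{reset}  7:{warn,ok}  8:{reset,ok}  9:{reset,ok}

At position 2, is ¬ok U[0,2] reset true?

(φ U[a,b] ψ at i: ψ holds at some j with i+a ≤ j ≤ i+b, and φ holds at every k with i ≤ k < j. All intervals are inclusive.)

Need some j in [2,4] with reset, and ¬ok at every k in [2,j-1].
  j=2: reset holds; no prefix to check → satisfied.

True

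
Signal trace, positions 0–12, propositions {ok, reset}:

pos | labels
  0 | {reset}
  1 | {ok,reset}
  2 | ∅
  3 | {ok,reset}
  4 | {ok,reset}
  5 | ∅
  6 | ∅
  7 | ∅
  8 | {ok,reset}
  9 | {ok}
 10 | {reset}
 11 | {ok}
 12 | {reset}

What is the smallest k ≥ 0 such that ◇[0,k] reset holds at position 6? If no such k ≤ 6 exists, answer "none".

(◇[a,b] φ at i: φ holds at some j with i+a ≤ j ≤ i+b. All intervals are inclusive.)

Scan j = 6,7,… for reset:
  j=6: fails
  j=7: fails
  j=8: holds
First hit at j=8, so smallest k = 8-6 = 2.

2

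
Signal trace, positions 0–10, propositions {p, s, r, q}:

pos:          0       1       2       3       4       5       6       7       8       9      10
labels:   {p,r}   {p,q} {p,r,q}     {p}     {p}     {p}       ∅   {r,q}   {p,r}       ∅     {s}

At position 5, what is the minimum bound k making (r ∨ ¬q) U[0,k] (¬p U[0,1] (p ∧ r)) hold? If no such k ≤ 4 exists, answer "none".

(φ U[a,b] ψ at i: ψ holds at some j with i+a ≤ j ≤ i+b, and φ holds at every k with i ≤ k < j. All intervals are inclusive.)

2

Need earliest j ≥ 5 with (¬p U[0,1] (p ∧ r)), and (r ∨ ¬q) at every k in [5,j-1].
  j=5: rhs fails.
  j=6: rhs fails.
  j=7: rhs holds; lhs holds on [5,6]. k = 2.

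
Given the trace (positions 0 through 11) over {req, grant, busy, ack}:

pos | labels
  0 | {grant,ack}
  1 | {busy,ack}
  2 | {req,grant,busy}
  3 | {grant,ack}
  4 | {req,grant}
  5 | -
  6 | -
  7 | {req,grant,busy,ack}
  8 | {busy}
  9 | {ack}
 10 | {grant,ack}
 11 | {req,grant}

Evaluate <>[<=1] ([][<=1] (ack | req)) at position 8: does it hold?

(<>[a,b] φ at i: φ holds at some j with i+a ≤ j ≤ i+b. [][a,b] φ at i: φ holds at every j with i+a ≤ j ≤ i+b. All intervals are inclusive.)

Check [][<=1] (ack | req) at each j in [8,9]:
  j=8: fails at 8
  j=9: holds on [9,10]
Found at j=9 → formula holds.

Holds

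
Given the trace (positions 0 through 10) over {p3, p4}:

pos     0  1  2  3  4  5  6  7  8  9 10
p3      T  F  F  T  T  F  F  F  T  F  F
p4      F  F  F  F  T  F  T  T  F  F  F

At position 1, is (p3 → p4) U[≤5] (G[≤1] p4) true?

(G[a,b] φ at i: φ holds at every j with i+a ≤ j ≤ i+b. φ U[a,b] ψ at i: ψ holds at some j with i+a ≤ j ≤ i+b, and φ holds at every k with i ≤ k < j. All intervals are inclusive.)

Need some j in [1,6] with G[≤1] p4, and (p3 → p4) at every k in [1,j-1].
  j=1: G[≤1] p4 — fails at 1.
  j=2: G[≤1] p4 — fails at 2.
  j=3: G[≤1] p4 — fails at 3.
  j=4: G[≤1] p4 — fails at 5.
  j=5: G[≤1] p4 — fails at 5.
  j=6: G[≤1] p4 holds, but (p3 → p4) fails at k=3 → not this j.
No j in the window works → until fails.

Does not hold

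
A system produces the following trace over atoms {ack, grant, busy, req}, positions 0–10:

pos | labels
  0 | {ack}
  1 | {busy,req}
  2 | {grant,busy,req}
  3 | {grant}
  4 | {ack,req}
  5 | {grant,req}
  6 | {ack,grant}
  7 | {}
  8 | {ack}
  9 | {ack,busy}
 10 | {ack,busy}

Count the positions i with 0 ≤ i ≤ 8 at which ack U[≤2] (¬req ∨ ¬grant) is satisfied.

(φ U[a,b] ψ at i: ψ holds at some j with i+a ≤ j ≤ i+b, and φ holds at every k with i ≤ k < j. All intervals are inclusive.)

Evaluate at each i in [0,8]:
  i=0: ✓ (rhs at j=0)
  i=1: ✓ (rhs at j=1)
  i=2: ✗ (lhs fails at k=2 before rhs at j=3)
  i=3: ✓ (rhs at j=3)
  i=4: ✓ (rhs at j=4)
  i=5: ✗ (lhs fails at k=5 before rhs at j=6)
  i=6: ✓ (rhs at j=6)
  i=7: ✓ (rhs at j=7)
  i=8: ✓ (rhs at j=8)
Positions where it holds: {0, 1, 3, 4, 6, 7, 8} → 7.

7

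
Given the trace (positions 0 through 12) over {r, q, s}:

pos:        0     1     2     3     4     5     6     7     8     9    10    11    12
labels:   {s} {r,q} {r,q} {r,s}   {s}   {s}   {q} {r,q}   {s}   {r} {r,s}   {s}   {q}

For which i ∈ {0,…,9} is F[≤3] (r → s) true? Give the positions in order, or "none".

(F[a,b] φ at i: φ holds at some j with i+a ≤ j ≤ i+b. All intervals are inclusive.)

Evaluate at each i in [0,9]:
  i=0: ✓ (witness j=0)
  i=1: ✓ (witness j=3)
  i=2: ✓ (witness j=3)
  i=3: ✓ (witness j=3)
  i=4: ✓ (witness j=4)
  i=5: ✓ (witness j=5)
  i=6: ✓ (witness j=6)
  i=7: ✓ (witness j=8)
  i=8: ✓ (witness j=8)
  i=9: ✓ (witness j=10)

0, 1, 2, 3, 4, 5, 6, 7, 8, 9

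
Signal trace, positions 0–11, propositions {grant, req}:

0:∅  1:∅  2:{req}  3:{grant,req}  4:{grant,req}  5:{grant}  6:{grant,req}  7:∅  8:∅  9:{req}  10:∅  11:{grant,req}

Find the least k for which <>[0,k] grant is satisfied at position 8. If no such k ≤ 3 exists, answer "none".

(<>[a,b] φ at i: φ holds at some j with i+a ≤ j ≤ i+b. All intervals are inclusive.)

Scan j = 8,9,… for grant:
  j=8: fails
  j=9: fails
  j=10: fails
  j=11: holds
First hit at j=11, so smallest k = 11-8 = 3.

3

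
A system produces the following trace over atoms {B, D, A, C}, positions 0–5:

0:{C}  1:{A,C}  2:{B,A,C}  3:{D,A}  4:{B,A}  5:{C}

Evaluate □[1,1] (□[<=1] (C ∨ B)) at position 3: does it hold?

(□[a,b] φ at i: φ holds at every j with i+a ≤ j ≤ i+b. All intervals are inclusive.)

Holds

Check □[<=1] (C ∨ B) at every j in [4,4]:
  j=4: holds on [4,5]
All positions satisfy it → formula holds.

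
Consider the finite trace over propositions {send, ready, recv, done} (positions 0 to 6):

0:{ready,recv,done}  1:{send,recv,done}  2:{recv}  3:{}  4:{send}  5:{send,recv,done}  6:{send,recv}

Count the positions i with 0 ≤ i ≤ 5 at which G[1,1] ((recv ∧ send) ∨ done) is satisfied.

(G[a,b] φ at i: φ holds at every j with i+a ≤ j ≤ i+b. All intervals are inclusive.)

Evaluate at each i in [0,5]:
  i=0: ✓ (all of [1,1])
  i=1: ✗ (fails at j=2)
  i=2: ✗ (fails at j=3)
  i=3: ✗ (fails at j=4)
  i=4: ✓ (all of [5,5])
  i=5: ✓ (all of [6,6])
Positions where it holds: {0, 4, 5} → 3.

3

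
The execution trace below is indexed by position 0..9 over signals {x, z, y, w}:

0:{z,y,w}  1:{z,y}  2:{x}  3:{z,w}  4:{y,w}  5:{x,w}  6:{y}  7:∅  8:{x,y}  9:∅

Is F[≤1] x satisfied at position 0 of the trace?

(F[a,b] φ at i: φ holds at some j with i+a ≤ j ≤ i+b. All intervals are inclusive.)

Check x at each j in [0,1]:
  j=0: false
  j=1: false
No position in the window satisfies it → formula fails.

Does not hold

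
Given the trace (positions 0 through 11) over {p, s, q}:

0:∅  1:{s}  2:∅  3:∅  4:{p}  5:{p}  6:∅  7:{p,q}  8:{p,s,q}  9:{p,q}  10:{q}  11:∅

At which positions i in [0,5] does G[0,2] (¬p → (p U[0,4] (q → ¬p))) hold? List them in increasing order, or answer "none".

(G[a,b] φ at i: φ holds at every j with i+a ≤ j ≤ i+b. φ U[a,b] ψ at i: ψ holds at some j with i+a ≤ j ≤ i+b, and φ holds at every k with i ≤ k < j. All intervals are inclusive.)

0, 1, 2, 3, 4, 5

Evaluate at each i in [0,5]:
  i=0: ✓ (all of [0,2])
  i=1: ✓ (all of [1,3])
  i=2: ✓ (all of [2,4])
  i=3: ✓ (all of [3,5])
  i=4: ✓ (all of [4,6])
  i=5: ✓ (all of [5,7])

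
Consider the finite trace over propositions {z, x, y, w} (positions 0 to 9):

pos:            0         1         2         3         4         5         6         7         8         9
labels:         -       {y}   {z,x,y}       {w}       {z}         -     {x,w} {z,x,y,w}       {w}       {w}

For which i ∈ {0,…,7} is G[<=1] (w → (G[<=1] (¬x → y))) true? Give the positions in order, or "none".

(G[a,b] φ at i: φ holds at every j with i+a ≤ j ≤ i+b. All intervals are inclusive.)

0, 1, 4, 5

Evaluate at each i in [0,7]:
  i=0: ✓ (all of [0,1])
  i=1: ✓ (all of [1,2])
  i=2: ✗ (fails at j=3)
  i=3: ✗ (fails at j=3)
  i=4: ✓ (all of [4,5])
  i=5: ✓ (all of [5,6])
  i=6: ✗ (fails at j=7)
  i=7: ✗ (fails at j=7)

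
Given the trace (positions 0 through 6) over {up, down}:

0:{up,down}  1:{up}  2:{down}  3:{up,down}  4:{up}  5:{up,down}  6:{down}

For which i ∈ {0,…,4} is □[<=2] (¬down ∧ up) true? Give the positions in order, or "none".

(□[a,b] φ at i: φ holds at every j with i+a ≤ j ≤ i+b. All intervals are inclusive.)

Evaluate at each i in [0,4]:
  i=0: ✗ (fails at j=0)
  i=1: ✗ (fails at j=2)
  i=2: ✗ (fails at j=2)
  i=3: ✗ (fails at j=3)
  i=4: ✗ (fails at j=5)

none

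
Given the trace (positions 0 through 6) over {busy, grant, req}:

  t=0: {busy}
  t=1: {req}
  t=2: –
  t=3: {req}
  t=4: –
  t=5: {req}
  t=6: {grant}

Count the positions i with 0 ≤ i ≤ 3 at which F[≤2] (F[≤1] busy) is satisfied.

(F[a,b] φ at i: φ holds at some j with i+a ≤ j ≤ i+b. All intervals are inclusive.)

1

Evaluate at each i in [0,3]:
  i=0: ✓ (witness j=0)
  i=1: ✗ (none in [1,3])
  i=2: ✗ (none in [2,4])
  i=3: ✗ (none in [3,5])
Positions where it holds: {0} → 1.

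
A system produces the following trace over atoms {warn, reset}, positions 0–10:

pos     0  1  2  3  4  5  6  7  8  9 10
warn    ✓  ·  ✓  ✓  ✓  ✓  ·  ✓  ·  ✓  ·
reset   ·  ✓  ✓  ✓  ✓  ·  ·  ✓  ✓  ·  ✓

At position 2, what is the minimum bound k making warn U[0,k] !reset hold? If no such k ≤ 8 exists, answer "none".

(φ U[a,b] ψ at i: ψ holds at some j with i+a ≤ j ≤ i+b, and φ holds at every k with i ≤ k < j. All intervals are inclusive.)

3

Need earliest j ≥ 2 with !reset, and warn at every k in [2,j-1].
  j=2: rhs fails.
  j=3: rhs fails.
  j=4: rhs fails.
  j=5: rhs holds; lhs holds on [2,4]. k = 3.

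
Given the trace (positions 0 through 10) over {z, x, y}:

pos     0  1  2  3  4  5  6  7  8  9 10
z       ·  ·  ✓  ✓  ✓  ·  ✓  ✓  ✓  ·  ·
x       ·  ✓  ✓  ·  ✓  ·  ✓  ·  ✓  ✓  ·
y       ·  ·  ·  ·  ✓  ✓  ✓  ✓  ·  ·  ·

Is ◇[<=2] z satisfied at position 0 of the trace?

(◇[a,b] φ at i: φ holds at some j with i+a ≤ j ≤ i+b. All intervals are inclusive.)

Check z at each j in [0,2]:
  j=0: false
  j=1: false
  j=2: true
Found at j=2 → formula holds.

Holds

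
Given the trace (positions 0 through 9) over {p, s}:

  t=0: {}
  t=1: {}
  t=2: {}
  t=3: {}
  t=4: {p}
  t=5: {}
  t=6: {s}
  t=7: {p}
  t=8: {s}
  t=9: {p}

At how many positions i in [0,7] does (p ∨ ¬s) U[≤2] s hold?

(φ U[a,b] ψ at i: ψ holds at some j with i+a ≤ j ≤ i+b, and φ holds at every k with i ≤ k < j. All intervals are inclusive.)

4

Evaluate at each i in [0,7]:
  i=0: ✗ (no rhs in [0,2])
  i=1: ✗ (no rhs in [1,3])
  i=2: ✗ (no rhs in [2,4])
  i=3: ✗ (no rhs in [3,5])
  i=4: ✓ (rhs at j=6; lhs holds on [4,5])
  i=5: ✓ (rhs at j=6; lhs holds on [5,5])
  i=6: ✓ (rhs at j=6)
  i=7: ✓ (rhs at j=8; lhs holds on [7,7])
Positions where it holds: {4, 5, 6, 7} → 4.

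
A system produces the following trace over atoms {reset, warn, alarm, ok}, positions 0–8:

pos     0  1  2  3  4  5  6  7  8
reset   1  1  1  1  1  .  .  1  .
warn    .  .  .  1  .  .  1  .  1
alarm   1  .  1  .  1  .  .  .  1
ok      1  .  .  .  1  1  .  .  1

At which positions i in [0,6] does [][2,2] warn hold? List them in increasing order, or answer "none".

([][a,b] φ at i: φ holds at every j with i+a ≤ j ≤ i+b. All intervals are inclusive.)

1, 4, 6

Evaluate at each i in [0,6]:
  i=0: ✗ (fails at j=2)
  i=1: ✓ (all of [3,3])
  i=2: ✗ (fails at j=4)
  i=3: ✗ (fails at j=5)
  i=4: ✓ (all of [6,6])
  i=5: ✗ (fails at j=7)
  i=6: ✓ (all of [8,8])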